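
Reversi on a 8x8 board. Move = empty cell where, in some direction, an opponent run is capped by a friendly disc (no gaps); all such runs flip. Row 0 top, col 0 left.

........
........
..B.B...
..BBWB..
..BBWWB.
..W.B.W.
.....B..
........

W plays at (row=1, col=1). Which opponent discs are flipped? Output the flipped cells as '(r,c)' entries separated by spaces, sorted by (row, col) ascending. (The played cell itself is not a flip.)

Answer: (2,2) (3,3)

Derivation:
Dir NW: first cell '.' (not opp) -> no flip
Dir N: first cell '.' (not opp) -> no flip
Dir NE: first cell '.' (not opp) -> no flip
Dir W: first cell '.' (not opp) -> no flip
Dir E: first cell '.' (not opp) -> no flip
Dir SW: first cell '.' (not opp) -> no flip
Dir S: first cell '.' (not opp) -> no flip
Dir SE: opp run (2,2) (3,3) capped by W -> flip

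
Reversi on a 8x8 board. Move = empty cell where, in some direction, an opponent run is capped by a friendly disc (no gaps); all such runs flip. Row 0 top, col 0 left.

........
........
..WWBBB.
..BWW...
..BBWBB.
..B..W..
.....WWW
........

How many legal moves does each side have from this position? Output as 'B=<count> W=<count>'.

-- B to move --
(1,1): no bracket -> illegal
(1,2): flips 3 -> legal
(1,3): flips 2 -> legal
(1,4): flips 1 -> legal
(2,1): flips 2 -> legal
(3,1): no bracket -> illegal
(3,5): flips 2 -> legal
(5,3): no bracket -> illegal
(5,4): flips 2 -> legal
(5,6): no bracket -> illegal
(5,7): no bracket -> illegal
(6,4): flips 1 -> legal
(7,4): no bracket -> illegal
(7,5): flips 2 -> legal
(7,6): no bracket -> illegal
(7,7): no bracket -> illegal
B mobility = 8
-- W to move --
(1,3): no bracket -> illegal
(1,4): flips 1 -> legal
(1,5): flips 1 -> legal
(1,6): flips 1 -> legal
(1,7): no bracket -> illegal
(2,1): no bracket -> illegal
(2,7): flips 3 -> legal
(3,1): flips 1 -> legal
(3,5): flips 1 -> legal
(3,6): no bracket -> illegal
(3,7): flips 1 -> legal
(4,1): flips 3 -> legal
(4,7): flips 2 -> legal
(5,1): flips 1 -> legal
(5,3): flips 1 -> legal
(5,4): no bracket -> illegal
(5,6): flips 1 -> legal
(5,7): no bracket -> illegal
(6,1): flips 2 -> legal
(6,2): flips 3 -> legal
(6,3): no bracket -> illegal
W mobility = 14

Answer: B=8 W=14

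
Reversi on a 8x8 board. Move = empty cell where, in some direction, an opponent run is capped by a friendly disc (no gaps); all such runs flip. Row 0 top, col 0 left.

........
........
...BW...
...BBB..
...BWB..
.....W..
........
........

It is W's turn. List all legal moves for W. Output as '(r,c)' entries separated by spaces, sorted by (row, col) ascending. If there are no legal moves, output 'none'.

(1,2): no bracket -> illegal
(1,3): no bracket -> illegal
(1,4): no bracket -> illegal
(2,2): flips 2 -> legal
(2,5): flips 2 -> legal
(2,6): flips 1 -> legal
(3,2): no bracket -> illegal
(3,6): no bracket -> illegal
(4,2): flips 2 -> legal
(4,6): flips 2 -> legal
(5,2): no bracket -> illegal
(5,3): no bracket -> illegal
(5,4): no bracket -> illegal
(5,6): no bracket -> illegal

Answer: (2,2) (2,5) (2,6) (4,2) (4,6)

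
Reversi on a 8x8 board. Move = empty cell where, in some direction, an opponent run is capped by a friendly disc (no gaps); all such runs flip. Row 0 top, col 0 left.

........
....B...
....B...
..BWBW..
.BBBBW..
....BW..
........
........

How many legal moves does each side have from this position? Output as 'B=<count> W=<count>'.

-- B to move --
(2,2): flips 1 -> legal
(2,3): flips 1 -> legal
(2,5): no bracket -> illegal
(2,6): flips 1 -> legal
(3,6): flips 2 -> legal
(4,6): flips 2 -> legal
(5,6): flips 2 -> legal
(6,4): no bracket -> illegal
(6,5): no bracket -> illegal
(6,6): flips 1 -> legal
B mobility = 7
-- W to move --
(0,3): no bracket -> illegal
(0,4): no bracket -> illegal
(0,5): no bracket -> illegal
(1,3): flips 1 -> legal
(1,5): flips 1 -> legal
(2,1): no bracket -> illegal
(2,2): no bracket -> illegal
(2,3): flips 1 -> legal
(2,5): no bracket -> illegal
(3,0): no bracket -> illegal
(3,1): flips 1 -> legal
(4,0): flips 4 -> legal
(5,0): no bracket -> illegal
(5,1): flips 1 -> legal
(5,2): no bracket -> illegal
(5,3): flips 3 -> legal
(6,3): flips 1 -> legal
(6,4): no bracket -> illegal
(6,5): no bracket -> illegal
W mobility = 8

Answer: B=7 W=8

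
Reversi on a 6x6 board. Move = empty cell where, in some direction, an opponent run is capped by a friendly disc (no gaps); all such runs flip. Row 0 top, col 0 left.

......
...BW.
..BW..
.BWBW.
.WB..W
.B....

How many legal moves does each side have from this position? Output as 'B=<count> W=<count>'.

-- B to move --
(0,3): no bracket -> illegal
(0,4): no bracket -> illegal
(0,5): no bracket -> illegal
(1,2): no bracket -> illegal
(1,5): flips 1 -> legal
(2,1): no bracket -> illegal
(2,4): flips 1 -> legal
(2,5): no bracket -> illegal
(3,0): no bracket -> illegal
(3,5): flips 1 -> legal
(4,0): flips 1 -> legal
(4,3): no bracket -> illegal
(4,4): no bracket -> illegal
(5,0): no bracket -> illegal
(5,2): no bracket -> illegal
(5,4): no bracket -> illegal
(5,5): no bracket -> illegal
B mobility = 4
-- W to move --
(0,2): no bracket -> illegal
(0,3): flips 1 -> legal
(0,4): no bracket -> illegal
(1,1): no bracket -> illegal
(1,2): flips 2 -> legal
(2,0): no bracket -> illegal
(2,1): flips 2 -> legal
(2,4): no bracket -> illegal
(3,0): flips 1 -> legal
(4,0): no bracket -> illegal
(4,3): flips 2 -> legal
(4,4): no bracket -> illegal
(5,0): no bracket -> illegal
(5,2): flips 1 -> legal
(5,3): no bracket -> illegal
W mobility = 6

Answer: B=4 W=6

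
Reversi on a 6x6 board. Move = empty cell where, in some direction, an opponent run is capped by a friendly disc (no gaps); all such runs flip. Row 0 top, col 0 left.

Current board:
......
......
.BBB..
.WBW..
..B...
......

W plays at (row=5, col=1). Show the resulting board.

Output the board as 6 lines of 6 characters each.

Answer: ......
......
.BBB..
.WBW..
..W...
.W....

Derivation:
Place W at (5,1); scan 8 dirs for brackets.
Dir NW: first cell '.' (not opp) -> no flip
Dir N: first cell '.' (not opp) -> no flip
Dir NE: opp run (4,2) capped by W -> flip
Dir W: first cell '.' (not opp) -> no flip
Dir E: first cell '.' (not opp) -> no flip
Dir SW: edge -> no flip
Dir S: edge -> no flip
Dir SE: edge -> no flip
All flips: (4,2)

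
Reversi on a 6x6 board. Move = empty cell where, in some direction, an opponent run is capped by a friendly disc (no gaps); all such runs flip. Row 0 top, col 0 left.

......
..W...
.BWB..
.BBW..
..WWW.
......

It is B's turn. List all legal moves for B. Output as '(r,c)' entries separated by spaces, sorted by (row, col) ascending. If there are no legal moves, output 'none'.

(0,1): flips 1 -> legal
(0,2): flips 2 -> legal
(0,3): flips 1 -> legal
(1,1): no bracket -> illegal
(1,3): flips 1 -> legal
(2,4): no bracket -> illegal
(3,4): flips 1 -> legal
(3,5): no bracket -> illegal
(4,1): no bracket -> illegal
(4,5): no bracket -> illegal
(5,1): no bracket -> illegal
(5,2): flips 1 -> legal
(5,3): flips 3 -> legal
(5,4): flips 1 -> legal
(5,5): no bracket -> illegal

Answer: (0,1) (0,2) (0,3) (1,3) (3,4) (5,2) (5,3) (5,4)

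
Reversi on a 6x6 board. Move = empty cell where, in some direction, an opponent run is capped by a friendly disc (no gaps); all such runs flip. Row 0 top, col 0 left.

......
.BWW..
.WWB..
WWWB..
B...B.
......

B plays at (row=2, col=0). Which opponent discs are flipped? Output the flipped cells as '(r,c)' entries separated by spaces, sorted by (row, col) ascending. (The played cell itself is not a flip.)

Answer: (2,1) (2,2) (3,0)

Derivation:
Dir NW: edge -> no flip
Dir N: first cell '.' (not opp) -> no flip
Dir NE: first cell 'B' (not opp) -> no flip
Dir W: edge -> no flip
Dir E: opp run (2,1) (2,2) capped by B -> flip
Dir SW: edge -> no flip
Dir S: opp run (3,0) capped by B -> flip
Dir SE: opp run (3,1), next='.' -> no flip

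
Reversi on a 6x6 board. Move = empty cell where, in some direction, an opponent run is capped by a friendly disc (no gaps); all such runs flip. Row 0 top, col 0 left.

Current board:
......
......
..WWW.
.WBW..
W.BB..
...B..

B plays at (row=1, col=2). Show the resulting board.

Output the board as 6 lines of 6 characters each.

Place B at (1,2); scan 8 dirs for brackets.
Dir NW: first cell '.' (not opp) -> no flip
Dir N: first cell '.' (not opp) -> no flip
Dir NE: first cell '.' (not opp) -> no flip
Dir W: first cell '.' (not opp) -> no flip
Dir E: first cell '.' (not opp) -> no flip
Dir SW: first cell '.' (not opp) -> no flip
Dir S: opp run (2,2) capped by B -> flip
Dir SE: opp run (2,3), next='.' -> no flip
All flips: (2,2)

Answer: ......
..B...
..BWW.
.WBW..
W.BB..
...B..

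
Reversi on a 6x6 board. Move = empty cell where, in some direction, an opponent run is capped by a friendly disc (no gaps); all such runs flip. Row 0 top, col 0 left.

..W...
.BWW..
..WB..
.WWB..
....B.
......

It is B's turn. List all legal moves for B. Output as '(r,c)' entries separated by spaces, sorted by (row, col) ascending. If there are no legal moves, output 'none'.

Answer: (0,1) (0,3) (1,4) (2,1) (3,0) (4,1)

Derivation:
(0,1): flips 1 -> legal
(0,3): flips 1 -> legal
(0,4): no bracket -> illegal
(1,4): flips 2 -> legal
(2,0): no bracket -> illegal
(2,1): flips 1 -> legal
(2,4): no bracket -> illegal
(3,0): flips 2 -> legal
(4,0): no bracket -> illegal
(4,1): flips 1 -> legal
(4,2): no bracket -> illegal
(4,3): no bracket -> illegal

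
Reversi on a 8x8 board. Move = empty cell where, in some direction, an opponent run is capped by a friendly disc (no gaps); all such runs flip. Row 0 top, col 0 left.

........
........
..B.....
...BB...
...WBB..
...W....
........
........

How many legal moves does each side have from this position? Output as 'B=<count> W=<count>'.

-- B to move --
(3,2): no bracket -> illegal
(4,2): flips 1 -> legal
(5,2): flips 1 -> legal
(5,4): no bracket -> illegal
(6,2): flips 1 -> legal
(6,3): flips 2 -> legal
(6,4): no bracket -> illegal
B mobility = 4
-- W to move --
(1,1): no bracket -> illegal
(1,2): no bracket -> illegal
(1,3): no bracket -> illegal
(2,1): no bracket -> illegal
(2,3): flips 1 -> legal
(2,4): no bracket -> illegal
(2,5): flips 1 -> legal
(3,1): no bracket -> illegal
(3,2): no bracket -> illegal
(3,5): flips 1 -> legal
(3,6): no bracket -> illegal
(4,2): no bracket -> illegal
(4,6): flips 2 -> legal
(5,4): no bracket -> illegal
(5,5): no bracket -> illegal
(5,6): no bracket -> illegal
W mobility = 4

Answer: B=4 W=4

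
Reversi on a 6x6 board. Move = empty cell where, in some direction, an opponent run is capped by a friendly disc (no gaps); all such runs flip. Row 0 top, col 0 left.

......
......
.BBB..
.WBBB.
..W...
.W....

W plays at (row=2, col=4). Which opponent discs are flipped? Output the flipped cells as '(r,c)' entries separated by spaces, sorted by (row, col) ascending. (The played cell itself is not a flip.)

Dir NW: first cell '.' (not opp) -> no flip
Dir N: first cell '.' (not opp) -> no flip
Dir NE: first cell '.' (not opp) -> no flip
Dir W: opp run (2,3) (2,2) (2,1), next='.' -> no flip
Dir E: first cell '.' (not opp) -> no flip
Dir SW: opp run (3,3) capped by W -> flip
Dir S: opp run (3,4), next='.' -> no flip
Dir SE: first cell '.' (not opp) -> no flip

Answer: (3,3)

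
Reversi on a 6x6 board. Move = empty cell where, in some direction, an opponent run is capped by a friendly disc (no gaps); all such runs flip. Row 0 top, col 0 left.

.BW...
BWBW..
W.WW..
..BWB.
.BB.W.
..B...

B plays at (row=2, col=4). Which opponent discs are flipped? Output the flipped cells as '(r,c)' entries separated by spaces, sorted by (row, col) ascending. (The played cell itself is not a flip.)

Dir NW: opp run (1,3) (0,2), next=edge -> no flip
Dir N: first cell '.' (not opp) -> no flip
Dir NE: first cell '.' (not opp) -> no flip
Dir W: opp run (2,3) (2,2), next='.' -> no flip
Dir E: first cell '.' (not opp) -> no flip
Dir SW: opp run (3,3) capped by B -> flip
Dir S: first cell 'B' (not opp) -> no flip
Dir SE: first cell '.' (not opp) -> no flip

Answer: (3,3)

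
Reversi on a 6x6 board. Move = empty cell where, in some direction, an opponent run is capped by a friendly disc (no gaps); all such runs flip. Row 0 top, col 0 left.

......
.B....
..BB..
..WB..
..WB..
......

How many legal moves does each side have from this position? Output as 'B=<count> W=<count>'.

Answer: B=5 W=6

Derivation:
-- B to move --
(2,1): flips 1 -> legal
(3,1): flips 1 -> legal
(4,1): flips 2 -> legal
(5,1): flips 1 -> legal
(5,2): flips 2 -> legal
(5,3): no bracket -> illegal
B mobility = 5
-- W to move --
(0,0): no bracket -> illegal
(0,1): no bracket -> illegal
(0,2): no bracket -> illegal
(1,0): no bracket -> illegal
(1,2): flips 1 -> legal
(1,3): no bracket -> illegal
(1,4): flips 1 -> legal
(2,0): no bracket -> illegal
(2,1): no bracket -> illegal
(2,4): flips 1 -> legal
(3,1): no bracket -> illegal
(3,4): flips 1 -> legal
(4,4): flips 1 -> legal
(5,2): no bracket -> illegal
(5,3): no bracket -> illegal
(5,4): flips 1 -> legal
W mobility = 6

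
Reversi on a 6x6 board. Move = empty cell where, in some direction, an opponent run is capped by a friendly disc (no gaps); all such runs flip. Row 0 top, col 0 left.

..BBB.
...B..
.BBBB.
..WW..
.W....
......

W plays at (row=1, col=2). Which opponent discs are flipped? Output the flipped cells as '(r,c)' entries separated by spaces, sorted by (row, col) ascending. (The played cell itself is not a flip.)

Dir NW: first cell '.' (not opp) -> no flip
Dir N: opp run (0,2), next=edge -> no flip
Dir NE: opp run (0,3), next=edge -> no flip
Dir W: first cell '.' (not opp) -> no flip
Dir E: opp run (1,3), next='.' -> no flip
Dir SW: opp run (2,1), next='.' -> no flip
Dir S: opp run (2,2) capped by W -> flip
Dir SE: opp run (2,3), next='.' -> no flip

Answer: (2,2)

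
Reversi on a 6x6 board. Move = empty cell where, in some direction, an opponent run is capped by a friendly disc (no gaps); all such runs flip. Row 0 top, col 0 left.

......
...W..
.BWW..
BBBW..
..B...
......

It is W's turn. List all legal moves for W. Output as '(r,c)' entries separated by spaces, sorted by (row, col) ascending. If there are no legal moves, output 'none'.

Answer: (2,0) (4,0) (4,1) (5,1) (5,2)

Derivation:
(1,0): no bracket -> illegal
(1,1): no bracket -> illegal
(1,2): no bracket -> illegal
(2,0): flips 1 -> legal
(4,0): flips 1 -> legal
(4,1): flips 1 -> legal
(4,3): no bracket -> illegal
(5,1): flips 1 -> legal
(5,2): flips 2 -> legal
(5,3): no bracket -> illegal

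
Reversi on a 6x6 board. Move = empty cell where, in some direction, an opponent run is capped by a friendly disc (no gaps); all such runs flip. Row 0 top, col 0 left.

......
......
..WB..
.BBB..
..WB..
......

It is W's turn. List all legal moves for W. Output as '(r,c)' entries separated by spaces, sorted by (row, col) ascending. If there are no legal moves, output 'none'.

Answer: (2,0) (2,4) (4,0) (4,4)

Derivation:
(1,2): no bracket -> illegal
(1,3): no bracket -> illegal
(1,4): no bracket -> illegal
(2,0): flips 1 -> legal
(2,1): no bracket -> illegal
(2,4): flips 2 -> legal
(3,0): no bracket -> illegal
(3,4): no bracket -> illegal
(4,0): flips 1 -> legal
(4,1): no bracket -> illegal
(4,4): flips 2 -> legal
(5,2): no bracket -> illegal
(5,3): no bracket -> illegal
(5,4): no bracket -> illegal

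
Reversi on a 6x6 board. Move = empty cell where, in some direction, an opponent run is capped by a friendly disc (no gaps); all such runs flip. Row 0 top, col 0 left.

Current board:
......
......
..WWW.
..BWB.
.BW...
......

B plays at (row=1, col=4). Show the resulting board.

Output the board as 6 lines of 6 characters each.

Answer: ......
....B.
..WBB.
..BWB.
.BW...
......

Derivation:
Place B at (1,4); scan 8 dirs for brackets.
Dir NW: first cell '.' (not opp) -> no flip
Dir N: first cell '.' (not opp) -> no flip
Dir NE: first cell '.' (not opp) -> no flip
Dir W: first cell '.' (not opp) -> no flip
Dir E: first cell '.' (not opp) -> no flip
Dir SW: opp run (2,3) capped by B -> flip
Dir S: opp run (2,4) capped by B -> flip
Dir SE: first cell '.' (not opp) -> no flip
All flips: (2,3) (2,4)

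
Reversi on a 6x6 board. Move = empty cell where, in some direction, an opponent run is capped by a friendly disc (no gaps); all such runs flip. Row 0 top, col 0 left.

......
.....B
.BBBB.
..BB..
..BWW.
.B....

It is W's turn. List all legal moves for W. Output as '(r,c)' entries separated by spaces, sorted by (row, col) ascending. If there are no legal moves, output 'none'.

Answer: (1,0) (1,1) (1,3) (4,1)

Derivation:
(0,4): no bracket -> illegal
(0,5): no bracket -> illegal
(1,0): flips 2 -> legal
(1,1): flips 2 -> legal
(1,2): no bracket -> illegal
(1,3): flips 2 -> legal
(1,4): no bracket -> illegal
(2,0): no bracket -> illegal
(2,5): no bracket -> illegal
(3,0): no bracket -> illegal
(3,1): no bracket -> illegal
(3,4): no bracket -> illegal
(3,5): no bracket -> illegal
(4,0): no bracket -> illegal
(4,1): flips 1 -> legal
(5,0): no bracket -> illegal
(5,2): no bracket -> illegal
(5,3): no bracket -> illegal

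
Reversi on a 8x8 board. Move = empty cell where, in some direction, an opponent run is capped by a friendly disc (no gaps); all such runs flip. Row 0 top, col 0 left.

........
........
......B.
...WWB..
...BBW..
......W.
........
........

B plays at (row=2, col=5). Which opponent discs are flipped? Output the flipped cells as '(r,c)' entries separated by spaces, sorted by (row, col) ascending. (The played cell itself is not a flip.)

Dir NW: first cell '.' (not opp) -> no flip
Dir N: first cell '.' (not opp) -> no flip
Dir NE: first cell '.' (not opp) -> no flip
Dir W: first cell '.' (not opp) -> no flip
Dir E: first cell 'B' (not opp) -> no flip
Dir SW: opp run (3,4) capped by B -> flip
Dir S: first cell 'B' (not opp) -> no flip
Dir SE: first cell '.' (not opp) -> no flip

Answer: (3,4)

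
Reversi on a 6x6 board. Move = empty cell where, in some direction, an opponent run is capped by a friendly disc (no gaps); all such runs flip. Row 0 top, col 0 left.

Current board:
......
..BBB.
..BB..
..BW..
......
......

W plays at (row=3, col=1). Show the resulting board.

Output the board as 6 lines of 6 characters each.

Answer: ......
..BBB.
..BB..
.WWW..
......
......

Derivation:
Place W at (3,1); scan 8 dirs for brackets.
Dir NW: first cell '.' (not opp) -> no flip
Dir N: first cell '.' (not opp) -> no flip
Dir NE: opp run (2,2) (1,3), next='.' -> no flip
Dir W: first cell '.' (not opp) -> no flip
Dir E: opp run (3,2) capped by W -> flip
Dir SW: first cell '.' (not opp) -> no flip
Dir S: first cell '.' (not opp) -> no flip
Dir SE: first cell '.' (not opp) -> no flip
All flips: (3,2)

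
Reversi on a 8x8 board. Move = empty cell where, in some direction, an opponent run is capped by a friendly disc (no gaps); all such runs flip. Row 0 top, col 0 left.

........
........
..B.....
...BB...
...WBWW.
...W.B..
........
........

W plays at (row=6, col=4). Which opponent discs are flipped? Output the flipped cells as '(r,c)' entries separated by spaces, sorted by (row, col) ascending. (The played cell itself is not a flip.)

Answer: (5,5)

Derivation:
Dir NW: first cell 'W' (not opp) -> no flip
Dir N: first cell '.' (not opp) -> no flip
Dir NE: opp run (5,5) capped by W -> flip
Dir W: first cell '.' (not opp) -> no flip
Dir E: first cell '.' (not opp) -> no flip
Dir SW: first cell '.' (not opp) -> no flip
Dir S: first cell '.' (not opp) -> no flip
Dir SE: first cell '.' (not opp) -> no flip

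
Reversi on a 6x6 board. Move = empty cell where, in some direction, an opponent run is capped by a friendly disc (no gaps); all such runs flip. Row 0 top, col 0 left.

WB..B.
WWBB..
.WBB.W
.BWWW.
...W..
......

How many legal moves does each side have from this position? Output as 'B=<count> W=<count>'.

Answer: B=8 W=6

Derivation:
-- B to move --
(0,2): no bracket -> illegal
(1,4): no bracket -> illegal
(1,5): no bracket -> illegal
(2,0): flips 1 -> legal
(2,4): no bracket -> illegal
(3,0): flips 1 -> legal
(3,5): flips 3 -> legal
(4,1): flips 1 -> legal
(4,2): flips 1 -> legal
(4,4): flips 1 -> legal
(4,5): flips 1 -> legal
(5,2): no bracket -> illegal
(5,3): flips 2 -> legal
(5,4): no bracket -> illegal
B mobility = 8
-- W to move --
(0,2): flips 3 -> legal
(0,3): flips 3 -> legal
(0,5): no bracket -> illegal
(1,4): flips 3 -> legal
(1,5): no bracket -> illegal
(2,0): no bracket -> illegal
(2,4): flips 2 -> legal
(3,0): flips 1 -> legal
(4,0): no bracket -> illegal
(4,1): flips 1 -> legal
(4,2): no bracket -> illegal
W mobility = 6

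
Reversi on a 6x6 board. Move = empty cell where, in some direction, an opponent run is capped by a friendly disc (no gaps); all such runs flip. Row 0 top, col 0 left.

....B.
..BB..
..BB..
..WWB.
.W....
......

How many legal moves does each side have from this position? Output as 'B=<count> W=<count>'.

Answer: B=5 W=5

Derivation:
-- B to move --
(2,1): no bracket -> illegal
(2,4): no bracket -> illegal
(3,0): no bracket -> illegal
(3,1): flips 2 -> legal
(4,0): no bracket -> illegal
(4,2): flips 1 -> legal
(4,3): flips 1 -> legal
(4,4): flips 1 -> legal
(5,0): flips 2 -> legal
(5,1): no bracket -> illegal
(5,2): no bracket -> illegal
B mobility = 5
-- W to move --
(0,1): no bracket -> illegal
(0,2): flips 2 -> legal
(0,3): flips 2 -> legal
(0,5): no bracket -> illegal
(1,1): flips 1 -> legal
(1,4): flips 1 -> legal
(1,5): no bracket -> illegal
(2,1): no bracket -> illegal
(2,4): no bracket -> illegal
(2,5): no bracket -> illegal
(3,1): no bracket -> illegal
(3,5): flips 1 -> legal
(4,3): no bracket -> illegal
(4,4): no bracket -> illegal
(4,5): no bracket -> illegal
W mobility = 5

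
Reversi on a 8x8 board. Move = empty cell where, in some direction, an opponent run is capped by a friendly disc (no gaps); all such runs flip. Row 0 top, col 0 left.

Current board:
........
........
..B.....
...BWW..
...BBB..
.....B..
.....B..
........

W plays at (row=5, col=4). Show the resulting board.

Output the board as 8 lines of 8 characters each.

Answer: ........
........
..B.....
...BWW..
...BWB..
....WB..
.....B..
........

Derivation:
Place W at (5,4); scan 8 dirs for brackets.
Dir NW: opp run (4,3), next='.' -> no flip
Dir N: opp run (4,4) capped by W -> flip
Dir NE: opp run (4,5), next='.' -> no flip
Dir W: first cell '.' (not opp) -> no flip
Dir E: opp run (5,5), next='.' -> no flip
Dir SW: first cell '.' (not opp) -> no flip
Dir S: first cell '.' (not opp) -> no flip
Dir SE: opp run (6,5), next='.' -> no flip
All flips: (4,4)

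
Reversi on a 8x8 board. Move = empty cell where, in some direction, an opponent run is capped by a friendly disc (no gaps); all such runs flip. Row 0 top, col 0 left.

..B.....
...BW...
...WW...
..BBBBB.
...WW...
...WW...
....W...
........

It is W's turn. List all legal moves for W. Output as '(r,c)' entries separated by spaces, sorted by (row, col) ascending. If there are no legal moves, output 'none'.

Answer: (0,3) (1,2) (2,1) (2,2) (2,5) (2,6) (4,1) (4,2) (4,5) (4,6)

Derivation:
(0,1): no bracket -> illegal
(0,3): flips 1 -> legal
(0,4): no bracket -> illegal
(1,1): no bracket -> illegal
(1,2): flips 1 -> legal
(2,1): flips 1 -> legal
(2,2): flips 1 -> legal
(2,5): flips 1 -> legal
(2,6): flips 1 -> legal
(2,7): no bracket -> illegal
(3,1): no bracket -> illegal
(3,7): no bracket -> illegal
(4,1): flips 1 -> legal
(4,2): flips 1 -> legal
(4,5): flips 1 -> legal
(4,6): flips 1 -> legal
(4,7): no bracket -> illegal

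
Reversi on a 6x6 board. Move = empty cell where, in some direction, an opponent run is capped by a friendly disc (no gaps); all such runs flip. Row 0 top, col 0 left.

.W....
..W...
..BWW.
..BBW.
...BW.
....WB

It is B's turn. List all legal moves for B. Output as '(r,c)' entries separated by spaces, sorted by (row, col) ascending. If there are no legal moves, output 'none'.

Answer: (0,2) (1,3) (1,4) (1,5) (2,5) (3,5) (4,5) (5,3)

Derivation:
(0,0): no bracket -> illegal
(0,2): flips 1 -> legal
(0,3): no bracket -> illegal
(1,0): no bracket -> illegal
(1,1): no bracket -> illegal
(1,3): flips 1 -> legal
(1,4): flips 1 -> legal
(1,5): flips 1 -> legal
(2,1): no bracket -> illegal
(2,5): flips 3 -> legal
(3,5): flips 1 -> legal
(4,5): flips 1 -> legal
(5,3): flips 1 -> legal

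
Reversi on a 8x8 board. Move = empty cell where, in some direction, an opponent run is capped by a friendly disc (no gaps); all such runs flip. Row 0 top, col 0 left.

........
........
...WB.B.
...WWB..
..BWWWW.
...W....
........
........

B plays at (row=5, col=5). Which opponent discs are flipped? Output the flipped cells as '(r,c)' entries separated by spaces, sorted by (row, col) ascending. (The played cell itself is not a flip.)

Answer: (4,5)

Derivation:
Dir NW: opp run (4,4) (3,3), next='.' -> no flip
Dir N: opp run (4,5) capped by B -> flip
Dir NE: opp run (4,6), next='.' -> no flip
Dir W: first cell '.' (not opp) -> no flip
Dir E: first cell '.' (not opp) -> no flip
Dir SW: first cell '.' (not opp) -> no flip
Dir S: first cell '.' (not opp) -> no flip
Dir SE: first cell '.' (not opp) -> no flip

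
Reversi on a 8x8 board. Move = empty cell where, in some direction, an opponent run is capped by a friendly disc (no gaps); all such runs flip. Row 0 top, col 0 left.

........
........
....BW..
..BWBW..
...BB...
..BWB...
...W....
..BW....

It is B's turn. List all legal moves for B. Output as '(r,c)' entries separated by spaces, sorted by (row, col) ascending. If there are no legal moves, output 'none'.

(1,4): no bracket -> illegal
(1,5): no bracket -> illegal
(1,6): flips 1 -> legal
(2,2): flips 1 -> legal
(2,3): flips 1 -> legal
(2,6): flips 2 -> legal
(3,6): flips 1 -> legal
(4,2): flips 1 -> legal
(4,5): no bracket -> illegal
(4,6): flips 1 -> legal
(6,2): flips 1 -> legal
(6,4): no bracket -> illegal
(7,4): flips 2 -> legal

Answer: (1,6) (2,2) (2,3) (2,6) (3,6) (4,2) (4,6) (6,2) (7,4)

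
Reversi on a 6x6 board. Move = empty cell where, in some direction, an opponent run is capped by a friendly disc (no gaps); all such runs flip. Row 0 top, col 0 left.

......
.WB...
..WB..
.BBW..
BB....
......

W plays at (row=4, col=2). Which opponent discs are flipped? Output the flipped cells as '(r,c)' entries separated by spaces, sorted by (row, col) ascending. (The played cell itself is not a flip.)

Dir NW: opp run (3,1), next='.' -> no flip
Dir N: opp run (3,2) capped by W -> flip
Dir NE: first cell 'W' (not opp) -> no flip
Dir W: opp run (4,1) (4,0), next=edge -> no flip
Dir E: first cell '.' (not opp) -> no flip
Dir SW: first cell '.' (not opp) -> no flip
Dir S: first cell '.' (not opp) -> no flip
Dir SE: first cell '.' (not opp) -> no flip

Answer: (3,2)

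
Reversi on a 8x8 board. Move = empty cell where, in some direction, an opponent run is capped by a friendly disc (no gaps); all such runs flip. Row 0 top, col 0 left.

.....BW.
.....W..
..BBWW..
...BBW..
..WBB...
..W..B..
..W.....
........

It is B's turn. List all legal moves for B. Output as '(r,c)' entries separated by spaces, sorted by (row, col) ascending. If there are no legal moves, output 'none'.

Answer: (0,7) (1,4) (1,6) (2,6) (3,6) (4,1) (4,5) (5,1) (6,1)

Derivation:
(0,4): no bracket -> illegal
(0,7): flips 1 -> legal
(1,3): no bracket -> illegal
(1,4): flips 1 -> legal
(1,6): flips 1 -> legal
(1,7): no bracket -> illegal
(2,6): flips 3 -> legal
(3,1): no bracket -> illegal
(3,2): no bracket -> illegal
(3,6): flips 1 -> legal
(4,1): flips 1 -> legal
(4,5): flips 3 -> legal
(4,6): no bracket -> illegal
(5,1): flips 1 -> legal
(5,3): no bracket -> illegal
(6,1): flips 1 -> legal
(6,3): no bracket -> illegal
(7,1): no bracket -> illegal
(7,2): no bracket -> illegal
(7,3): no bracket -> illegal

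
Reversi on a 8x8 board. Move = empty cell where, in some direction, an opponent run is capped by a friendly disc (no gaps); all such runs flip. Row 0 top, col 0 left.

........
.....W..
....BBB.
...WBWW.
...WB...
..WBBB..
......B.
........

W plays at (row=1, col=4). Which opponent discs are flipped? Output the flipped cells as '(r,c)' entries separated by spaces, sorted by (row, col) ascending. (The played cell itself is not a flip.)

Dir NW: first cell '.' (not opp) -> no flip
Dir N: first cell '.' (not opp) -> no flip
Dir NE: first cell '.' (not opp) -> no flip
Dir W: first cell '.' (not opp) -> no flip
Dir E: first cell 'W' (not opp) -> no flip
Dir SW: first cell '.' (not opp) -> no flip
Dir S: opp run (2,4) (3,4) (4,4) (5,4), next='.' -> no flip
Dir SE: opp run (2,5) capped by W -> flip

Answer: (2,5)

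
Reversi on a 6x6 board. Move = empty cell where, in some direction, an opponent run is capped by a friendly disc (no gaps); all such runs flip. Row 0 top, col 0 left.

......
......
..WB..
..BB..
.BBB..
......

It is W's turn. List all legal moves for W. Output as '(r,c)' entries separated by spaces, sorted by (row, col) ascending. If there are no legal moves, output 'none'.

(1,2): no bracket -> illegal
(1,3): no bracket -> illegal
(1,4): no bracket -> illegal
(2,1): no bracket -> illegal
(2,4): flips 1 -> legal
(3,0): no bracket -> illegal
(3,1): no bracket -> illegal
(3,4): no bracket -> illegal
(4,0): no bracket -> illegal
(4,4): flips 1 -> legal
(5,0): no bracket -> illegal
(5,1): no bracket -> illegal
(5,2): flips 2 -> legal
(5,3): no bracket -> illegal
(5,4): no bracket -> illegal

Answer: (2,4) (4,4) (5,2)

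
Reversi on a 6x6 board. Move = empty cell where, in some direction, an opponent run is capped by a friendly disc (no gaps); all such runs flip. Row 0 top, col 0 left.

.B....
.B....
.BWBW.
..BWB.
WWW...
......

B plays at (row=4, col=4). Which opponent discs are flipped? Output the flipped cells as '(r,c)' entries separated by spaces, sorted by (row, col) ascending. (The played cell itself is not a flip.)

Dir NW: opp run (3,3) (2,2) capped by B -> flip
Dir N: first cell 'B' (not opp) -> no flip
Dir NE: first cell '.' (not opp) -> no flip
Dir W: first cell '.' (not opp) -> no flip
Dir E: first cell '.' (not opp) -> no flip
Dir SW: first cell '.' (not opp) -> no flip
Dir S: first cell '.' (not opp) -> no flip
Dir SE: first cell '.' (not opp) -> no flip

Answer: (2,2) (3,3)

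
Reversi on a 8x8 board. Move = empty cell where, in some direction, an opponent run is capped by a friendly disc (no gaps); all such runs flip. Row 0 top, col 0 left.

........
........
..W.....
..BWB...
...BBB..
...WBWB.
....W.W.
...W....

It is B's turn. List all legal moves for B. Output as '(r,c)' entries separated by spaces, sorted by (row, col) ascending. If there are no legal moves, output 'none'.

Answer: (1,1) (1,2) (2,3) (5,2) (6,2) (6,3) (6,5) (7,4) (7,6) (7,7)

Derivation:
(1,1): flips 2 -> legal
(1,2): flips 1 -> legal
(1,3): no bracket -> illegal
(2,1): no bracket -> illegal
(2,3): flips 1 -> legal
(2,4): no bracket -> illegal
(3,1): no bracket -> illegal
(4,2): no bracket -> illegal
(4,6): no bracket -> illegal
(5,2): flips 1 -> legal
(5,7): no bracket -> illegal
(6,2): flips 1 -> legal
(6,3): flips 1 -> legal
(6,5): flips 1 -> legal
(6,7): no bracket -> illegal
(7,2): no bracket -> illegal
(7,4): flips 1 -> legal
(7,5): no bracket -> illegal
(7,6): flips 1 -> legal
(7,7): flips 2 -> legal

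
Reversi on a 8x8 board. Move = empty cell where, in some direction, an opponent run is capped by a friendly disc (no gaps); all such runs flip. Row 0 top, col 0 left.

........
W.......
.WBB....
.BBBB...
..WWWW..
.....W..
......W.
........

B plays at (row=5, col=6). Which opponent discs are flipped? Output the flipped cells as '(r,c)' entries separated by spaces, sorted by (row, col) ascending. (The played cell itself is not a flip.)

Dir NW: opp run (4,5) capped by B -> flip
Dir N: first cell '.' (not opp) -> no flip
Dir NE: first cell '.' (not opp) -> no flip
Dir W: opp run (5,5), next='.' -> no flip
Dir E: first cell '.' (not opp) -> no flip
Dir SW: first cell '.' (not opp) -> no flip
Dir S: opp run (6,6), next='.' -> no flip
Dir SE: first cell '.' (not opp) -> no flip

Answer: (4,5)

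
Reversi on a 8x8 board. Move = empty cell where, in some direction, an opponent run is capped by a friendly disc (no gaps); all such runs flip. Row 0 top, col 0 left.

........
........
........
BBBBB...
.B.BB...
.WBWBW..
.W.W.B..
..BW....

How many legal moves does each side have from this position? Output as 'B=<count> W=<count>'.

-- B to move --
(4,0): no bracket -> illegal
(4,2): no bracket -> illegal
(4,5): flips 1 -> legal
(4,6): no bracket -> illegal
(5,0): flips 2 -> legal
(5,6): flips 1 -> legal
(6,0): no bracket -> illegal
(6,2): flips 1 -> legal
(6,4): no bracket -> illegal
(6,6): flips 1 -> legal
(7,0): flips 1 -> legal
(7,1): flips 2 -> legal
(7,4): flips 2 -> legal
B mobility = 8
-- W to move --
(2,0): no bracket -> illegal
(2,1): flips 2 -> legal
(2,2): flips 2 -> legal
(2,3): flips 2 -> legal
(2,4): no bracket -> illegal
(2,5): flips 3 -> legal
(3,5): flips 1 -> legal
(4,0): no bracket -> illegal
(4,2): no bracket -> illegal
(4,5): flips 1 -> legal
(5,0): no bracket -> illegal
(5,6): no bracket -> illegal
(6,2): no bracket -> illegal
(6,4): no bracket -> illegal
(6,6): no bracket -> illegal
(7,1): flips 1 -> legal
(7,4): no bracket -> illegal
(7,5): flips 1 -> legal
(7,6): no bracket -> illegal
W mobility = 8

Answer: B=8 W=8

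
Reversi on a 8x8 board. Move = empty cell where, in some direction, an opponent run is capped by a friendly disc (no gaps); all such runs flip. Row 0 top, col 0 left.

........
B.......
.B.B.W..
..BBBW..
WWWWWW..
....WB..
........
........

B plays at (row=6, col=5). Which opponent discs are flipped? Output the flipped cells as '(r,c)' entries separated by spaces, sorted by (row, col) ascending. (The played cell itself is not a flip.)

Dir NW: opp run (5,4) (4,3) capped by B -> flip
Dir N: first cell 'B' (not opp) -> no flip
Dir NE: first cell '.' (not opp) -> no flip
Dir W: first cell '.' (not opp) -> no flip
Dir E: first cell '.' (not opp) -> no flip
Dir SW: first cell '.' (not opp) -> no flip
Dir S: first cell '.' (not opp) -> no flip
Dir SE: first cell '.' (not opp) -> no flip

Answer: (4,3) (5,4)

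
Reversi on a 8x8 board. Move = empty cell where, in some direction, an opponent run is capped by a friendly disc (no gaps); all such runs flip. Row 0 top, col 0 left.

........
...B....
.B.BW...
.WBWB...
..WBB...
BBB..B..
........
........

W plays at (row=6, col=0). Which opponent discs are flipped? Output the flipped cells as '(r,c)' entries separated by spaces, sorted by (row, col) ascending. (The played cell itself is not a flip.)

Answer: (5,1)

Derivation:
Dir NW: edge -> no flip
Dir N: opp run (5,0), next='.' -> no flip
Dir NE: opp run (5,1) capped by W -> flip
Dir W: edge -> no flip
Dir E: first cell '.' (not opp) -> no flip
Dir SW: edge -> no flip
Dir S: first cell '.' (not opp) -> no flip
Dir SE: first cell '.' (not opp) -> no flip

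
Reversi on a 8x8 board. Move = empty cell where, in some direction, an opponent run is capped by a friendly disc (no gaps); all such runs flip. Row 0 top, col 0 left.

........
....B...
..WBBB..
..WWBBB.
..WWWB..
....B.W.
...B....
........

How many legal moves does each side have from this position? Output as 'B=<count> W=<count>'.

-- B to move --
(1,1): no bracket -> illegal
(1,2): no bracket -> illegal
(1,3): no bracket -> illegal
(2,1): flips 3 -> legal
(3,1): flips 2 -> legal
(4,1): flips 4 -> legal
(4,6): no bracket -> illegal
(4,7): no bracket -> illegal
(5,1): flips 2 -> legal
(5,2): flips 1 -> legal
(5,3): flips 3 -> legal
(5,5): no bracket -> illegal
(5,7): no bracket -> illegal
(6,5): no bracket -> illegal
(6,6): no bracket -> illegal
(6,7): flips 1 -> legal
B mobility = 7
-- W to move --
(0,3): no bracket -> illegal
(0,4): flips 3 -> legal
(0,5): flips 2 -> legal
(1,2): flips 3 -> legal
(1,3): flips 1 -> legal
(1,5): flips 1 -> legal
(1,6): flips 2 -> legal
(2,6): flips 4 -> legal
(2,7): no bracket -> illegal
(3,7): flips 3 -> legal
(4,6): flips 1 -> legal
(4,7): no bracket -> illegal
(5,2): no bracket -> illegal
(5,3): no bracket -> illegal
(5,5): no bracket -> illegal
(6,2): no bracket -> illegal
(6,4): flips 1 -> legal
(6,5): flips 1 -> legal
(7,2): no bracket -> illegal
(7,3): no bracket -> illegal
(7,4): no bracket -> illegal
W mobility = 11

Answer: B=7 W=11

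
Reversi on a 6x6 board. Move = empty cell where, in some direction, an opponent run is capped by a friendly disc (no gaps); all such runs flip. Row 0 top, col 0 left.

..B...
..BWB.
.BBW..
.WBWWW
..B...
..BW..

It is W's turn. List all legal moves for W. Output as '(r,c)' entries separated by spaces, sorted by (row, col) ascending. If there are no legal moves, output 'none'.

Answer: (0,1) (0,5) (1,1) (1,5) (2,0) (4,1) (5,1)

Derivation:
(0,1): flips 1 -> legal
(0,3): no bracket -> illegal
(0,4): no bracket -> illegal
(0,5): flips 1 -> legal
(1,0): no bracket -> illegal
(1,1): flips 3 -> legal
(1,5): flips 1 -> legal
(2,0): flips 2 -> legal
(2,4): no bracket -> illegal
(2,5): no bracket -> illegal
(3,0): no bracket -> illegal
(4,1): flips 1 -> legal
(4,3): no bracket -> illegal
(5,1): flips 2 -> legal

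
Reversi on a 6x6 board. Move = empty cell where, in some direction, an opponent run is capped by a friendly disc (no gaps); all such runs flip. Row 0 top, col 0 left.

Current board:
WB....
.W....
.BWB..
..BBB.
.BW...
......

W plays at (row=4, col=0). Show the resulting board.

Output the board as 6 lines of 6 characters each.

Answer: WB....
.W....
.BWB..
..BBB.
WWW...
......

Derivation:
Place W at (4,0); scan 8 dirs for brackets.
Dir NW: edge -> no flip
Dir N: first cell '.' (not opp) -> no flip
Dir NE: first cell '.' (not opp) -> no flip
Dir W: edge -> no flip
Dir E: opp run (4,1) capped by W -> flip
Dir SW: edge -> no flip
Dir S: first cell '.' (not opp) -> no flip
Dir SE: first cell '.' (not opp) -> no flip
All flips: (4,1)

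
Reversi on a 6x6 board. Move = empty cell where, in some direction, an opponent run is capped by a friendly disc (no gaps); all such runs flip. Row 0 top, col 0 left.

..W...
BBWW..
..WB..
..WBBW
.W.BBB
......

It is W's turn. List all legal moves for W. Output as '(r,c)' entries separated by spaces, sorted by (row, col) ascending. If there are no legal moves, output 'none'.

Answer: (0,0) (1,4) (2,0) (2,4) (5,3) (5,4) (5,5)

Derivation:
(0,0): flips 1 -> legal
(0,1): no bracket -> illegal
(1,4): flips 1 -> legal
(2,0): flips 1 -> legal
(2,1): no bracket -> illegal
(2,4): flips 1 -> legal
(2,5): no bracket -> illegal
(4,2): no bracket -> illegal
(5,2): no bracket -> illegal
(5,3): flips 4 -> legal
(5,4): flips 1 -> legal
(5,5): flips 3 -> legal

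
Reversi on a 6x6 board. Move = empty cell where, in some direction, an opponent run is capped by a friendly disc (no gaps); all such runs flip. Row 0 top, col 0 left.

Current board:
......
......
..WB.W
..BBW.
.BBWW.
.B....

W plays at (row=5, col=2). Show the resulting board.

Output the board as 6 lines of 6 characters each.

Answer: ......
......
..WB.W
..WBW.
.BWWW.
.BW...

Derivation:
Place W at (5,2); scan 8 dirs for brackets.
Dir NW: opp run (4,1), next='.' -> no flip
Dir N: opp run (4,2) (3,2) capped by W -> flip
Dir NE: first cell 'W' (not opp) -> no flip
Dir W: opp run (5,1), next='.' -> no flip
Dir E: first cell '.' (not opp) -> no flip
Dir SW: edge -> no flip
Dir S: edge -> no flip
Dir SE: edge -> no flip
All flips: (3,2) (4,2)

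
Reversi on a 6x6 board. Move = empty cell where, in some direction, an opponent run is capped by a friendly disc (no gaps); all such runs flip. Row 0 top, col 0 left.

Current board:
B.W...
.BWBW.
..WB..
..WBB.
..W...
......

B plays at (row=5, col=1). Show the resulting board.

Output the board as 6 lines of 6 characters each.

Place B at (5,1); scan 8 dirs for brackets.
Dir NW: first cell '.' (not opp) -> no flip
Dir N: first cell '.' (not opp) -> no flip
Dir NE: opp run (4,2) capped by B -> flip
Dir W: first cell '.' (not opp) -> no flip
Dir E: first cell '.' (not opp) -> no flip
Dir SW: edge -> no flip
Dir S: edge -> no flip
Dir SE: edge -> no flip
All flips: (4,2)

Answer: B.W...
.BWBW.
..WB..
..WBB.
..B...
.B....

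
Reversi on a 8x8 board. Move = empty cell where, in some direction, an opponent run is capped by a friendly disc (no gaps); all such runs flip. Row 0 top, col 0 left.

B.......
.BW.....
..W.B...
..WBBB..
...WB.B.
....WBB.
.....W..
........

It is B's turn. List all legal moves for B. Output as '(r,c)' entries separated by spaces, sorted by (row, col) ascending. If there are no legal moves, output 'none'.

Answer: (1,3) (3,1) (4,2) (5,2) (5,3) (6,4) (7,4) (7,5)

Derivation:
(0,1): no bracket -> illegal
(0,2): no bracket -> illegal
(0,3): no bracket -> illegal
(1,3): flips 1 -> legal
(2,1): no bracket -> illegal
(2,3): no bracket -> illegal
(3,1): flips 1 -> legal
(4,1): no bracket -> illegal
(4,2): flips 1 -> legal
(4,5): no bracket -> illegal
(5,2): flips 1 -> legal
(5,3): flips 2 -> legal
(6,3): no bracket -> illegal
(6,4): flips 1 -> legal
(6,6): no bracket -> illegal
(7,4): flips 1 -> legal
(7,5): flips 1 -> legal
(7,6): no bracket -> illegal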